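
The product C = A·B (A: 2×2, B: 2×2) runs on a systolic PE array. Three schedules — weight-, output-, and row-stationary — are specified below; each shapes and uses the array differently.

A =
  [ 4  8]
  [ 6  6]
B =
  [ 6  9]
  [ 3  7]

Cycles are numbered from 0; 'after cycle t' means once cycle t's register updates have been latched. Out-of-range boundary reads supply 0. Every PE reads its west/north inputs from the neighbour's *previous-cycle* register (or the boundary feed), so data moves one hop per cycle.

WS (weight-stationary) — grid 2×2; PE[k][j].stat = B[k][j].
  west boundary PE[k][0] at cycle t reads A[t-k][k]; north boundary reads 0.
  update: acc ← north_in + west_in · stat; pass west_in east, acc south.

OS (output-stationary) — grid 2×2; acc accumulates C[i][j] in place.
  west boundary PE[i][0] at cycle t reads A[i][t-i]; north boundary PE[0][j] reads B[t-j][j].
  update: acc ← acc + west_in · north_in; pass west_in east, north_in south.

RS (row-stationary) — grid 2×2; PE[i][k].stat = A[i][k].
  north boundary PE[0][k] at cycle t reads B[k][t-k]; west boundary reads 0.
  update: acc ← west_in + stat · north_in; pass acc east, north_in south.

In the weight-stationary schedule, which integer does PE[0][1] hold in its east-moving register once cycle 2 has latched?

register = 6

WS (2×2). Following PE[0][1] plus its west/north inputs:
  [0] (0,0) acc=24 (h:4 v:24)
  [0] (0,1) acc=0 (h:0 v:0)
  [1] (0,0) acc=36 (h:6 v:36)
  [1] (0,1) acc=36 (h:4 v:36)
  [2] (0,0) acc=0 (h:0 v:0)
  [2] (0,1) acc=54 (h:6 v:54)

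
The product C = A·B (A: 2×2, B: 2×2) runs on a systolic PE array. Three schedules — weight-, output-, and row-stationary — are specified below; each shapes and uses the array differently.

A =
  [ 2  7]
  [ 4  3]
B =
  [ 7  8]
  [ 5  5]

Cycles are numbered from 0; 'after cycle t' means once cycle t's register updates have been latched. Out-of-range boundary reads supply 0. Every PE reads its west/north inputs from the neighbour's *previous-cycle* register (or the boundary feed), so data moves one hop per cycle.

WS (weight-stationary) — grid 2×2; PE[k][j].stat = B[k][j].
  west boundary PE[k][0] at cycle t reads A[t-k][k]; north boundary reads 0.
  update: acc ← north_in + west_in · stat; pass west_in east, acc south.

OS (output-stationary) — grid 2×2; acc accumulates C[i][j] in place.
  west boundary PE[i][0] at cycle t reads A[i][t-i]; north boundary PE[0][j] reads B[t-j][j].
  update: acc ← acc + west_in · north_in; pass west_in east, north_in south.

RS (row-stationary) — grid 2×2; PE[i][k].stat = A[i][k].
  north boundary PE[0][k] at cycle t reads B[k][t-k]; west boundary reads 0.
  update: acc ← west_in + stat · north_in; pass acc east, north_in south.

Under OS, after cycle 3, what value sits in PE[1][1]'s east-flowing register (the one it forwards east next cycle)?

register = 3

OS on a 2×2 grid — tracing PE[1][1] and its feeders:
  after 0 — PE[0][1] acc=0, pass-E 0, pass-S 0
  after 0 — PE[1][0] acc=0, pass-E 0, pass-S 0
  after 0 — PE[1][1] acc=0, pass-E 0, pass-S 0
  after 1 — PE[0][1] acc=16, pass-E 2, pass-S 8
  after 1 — PE[1][0] acc=28, pass-E 4, pass-S 7
  after 1 — PE[1][1] acc=0, pass-E 0, pass-S 0
  after 2 — PE[0][1] acc=51, pass-E 7, pass-S 5
  after 2 — PE[1][0] acc=43, pass-E 3, pass-S 5
  after 2 — PE[1][1] acc=32, pass-E 4, pass-S 8
  after 3 — PE[0][1] acc=51, pass-E 0, pass-S 0
  after 3 — PE[1][0] acc=43, pass-E 0, pass-S 0
  after 3 — PE[1][1] acc=47, pass-E 3, pass-S 5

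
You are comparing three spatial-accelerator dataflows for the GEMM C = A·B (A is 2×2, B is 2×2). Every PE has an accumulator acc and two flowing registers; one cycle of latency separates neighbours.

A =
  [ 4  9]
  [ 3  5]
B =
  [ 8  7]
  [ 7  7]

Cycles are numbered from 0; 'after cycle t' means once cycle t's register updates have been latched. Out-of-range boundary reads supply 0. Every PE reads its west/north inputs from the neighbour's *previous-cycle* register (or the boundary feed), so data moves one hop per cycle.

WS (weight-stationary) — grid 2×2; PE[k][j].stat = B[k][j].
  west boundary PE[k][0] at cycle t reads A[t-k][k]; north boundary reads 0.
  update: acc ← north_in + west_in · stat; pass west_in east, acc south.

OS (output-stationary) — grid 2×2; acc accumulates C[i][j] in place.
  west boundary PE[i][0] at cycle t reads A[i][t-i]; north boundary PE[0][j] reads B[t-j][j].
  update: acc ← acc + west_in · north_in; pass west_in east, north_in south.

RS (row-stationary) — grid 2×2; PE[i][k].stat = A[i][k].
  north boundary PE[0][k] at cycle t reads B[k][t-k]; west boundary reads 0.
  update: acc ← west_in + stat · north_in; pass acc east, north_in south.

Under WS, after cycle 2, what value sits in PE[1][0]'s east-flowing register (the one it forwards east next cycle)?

WS on a 2×2 grid — tracing PE[1][0] and its feeders:
  cycle 0: PE[0][0] → acc 32, east 4, south 32
  cycle 0: PE[1][0] → acc 0, east 0, south 0
  cycle 1: PE[0][0] → acc 24, east 3, south 24
  cycle 1: PE[1][0] → acc 95, east 9, south 95
  cycle 2: PE[0][0] → acc 0, east 0, south 0
  cycle 2: PE[1][0] → acc 59, east 5, south 59

register = 5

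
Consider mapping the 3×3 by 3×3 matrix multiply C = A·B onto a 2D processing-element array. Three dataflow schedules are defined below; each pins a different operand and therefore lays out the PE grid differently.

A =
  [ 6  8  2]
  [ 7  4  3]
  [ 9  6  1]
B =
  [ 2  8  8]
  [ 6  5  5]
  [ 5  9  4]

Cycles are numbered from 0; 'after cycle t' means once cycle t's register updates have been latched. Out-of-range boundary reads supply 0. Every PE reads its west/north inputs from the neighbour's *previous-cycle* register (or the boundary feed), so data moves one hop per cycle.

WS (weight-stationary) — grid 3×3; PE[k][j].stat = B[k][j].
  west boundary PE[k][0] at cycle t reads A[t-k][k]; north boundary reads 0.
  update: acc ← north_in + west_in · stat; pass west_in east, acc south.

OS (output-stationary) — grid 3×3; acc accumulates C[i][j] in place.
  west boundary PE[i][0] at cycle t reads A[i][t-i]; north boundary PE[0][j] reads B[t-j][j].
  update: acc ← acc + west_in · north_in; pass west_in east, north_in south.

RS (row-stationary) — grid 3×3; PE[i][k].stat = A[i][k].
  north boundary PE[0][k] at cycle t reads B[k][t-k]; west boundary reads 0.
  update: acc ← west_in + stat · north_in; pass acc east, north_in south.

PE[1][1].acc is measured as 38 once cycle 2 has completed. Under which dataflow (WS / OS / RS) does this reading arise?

WS [3×3] PE[1][1] across cycles:
  step 0 · PE1,1: acc=0; fwd→0 fwd↓0
  step 1 · PE1,1: acc=0; fwd→0 fwd↓0
  step 2 · PE1,1: acc=88; fwd→8 fwd↓88
OS [3×3] PE[1][1] across cycles:
  step 0 · PE1,1: acc=0; fwd→0 fwd↓0
  step 1 · PE1,1: acc=0; fwd→0 fwd↓0
  step 2 · PE1,1: acc=56; fwd→7 fwd↓8
RS [3×3] PE[1][1] across cycles:
  step 0 · PE1,1: acc=0; fwd→0 fwd↓0
  step 1 · PE1,1: acc=0; fwd→0 fwd↓0
  step 2 · PE1,1: acc=38; fwd→38 fwd↓6

dataflow = RS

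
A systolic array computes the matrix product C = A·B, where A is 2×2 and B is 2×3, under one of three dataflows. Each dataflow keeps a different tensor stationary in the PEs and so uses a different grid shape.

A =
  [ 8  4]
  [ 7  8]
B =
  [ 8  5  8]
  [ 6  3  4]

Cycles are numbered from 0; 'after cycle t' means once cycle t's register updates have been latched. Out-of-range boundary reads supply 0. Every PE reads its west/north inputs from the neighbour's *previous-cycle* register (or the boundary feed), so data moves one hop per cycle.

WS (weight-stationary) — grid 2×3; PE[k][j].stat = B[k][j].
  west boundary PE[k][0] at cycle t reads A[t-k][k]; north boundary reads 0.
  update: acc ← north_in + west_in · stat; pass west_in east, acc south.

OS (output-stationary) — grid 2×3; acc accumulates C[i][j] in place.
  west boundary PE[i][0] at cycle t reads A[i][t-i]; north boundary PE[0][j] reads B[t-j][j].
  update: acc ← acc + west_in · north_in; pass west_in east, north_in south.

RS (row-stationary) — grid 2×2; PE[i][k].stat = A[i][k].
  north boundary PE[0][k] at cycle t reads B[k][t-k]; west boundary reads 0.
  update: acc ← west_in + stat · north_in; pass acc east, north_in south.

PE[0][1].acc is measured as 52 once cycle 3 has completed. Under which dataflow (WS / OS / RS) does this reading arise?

dataflow = OS

WS (2×3 grid), PE[0][1]:
  t=0 PE[0][1]: acc=0 h=0 v=0
  t=1 PE[0][1]: acc=40 h=8 v=40
  t=2 PE[0][1]: acc=35 h=7 v=35
  t=3 PE[0][1]: acc=0 h=0 v=0
OS (2×3 grid), PE[0][1]:
  t=0 PE[0][1]: acc=0 h=0 v=0
  t=1 PE[0][1]: acc=40 h=8 v=5
  t=2 PE[0][1]: acc=52 h=4 v=3
  t=3 PE[0][1]: acc=52 h=0 v=0
RS (2×2 grid), PE[0][1]:
  t=0 PE[0][1]: acc=0 h=0 v=0
  t=1 PE[0][1]: acc=88 h=88 v=6
  t=2 PE[0][1]: acc=52 h=52 v=3
  t=3 PE[0][1]: acc=80 h=80 v=4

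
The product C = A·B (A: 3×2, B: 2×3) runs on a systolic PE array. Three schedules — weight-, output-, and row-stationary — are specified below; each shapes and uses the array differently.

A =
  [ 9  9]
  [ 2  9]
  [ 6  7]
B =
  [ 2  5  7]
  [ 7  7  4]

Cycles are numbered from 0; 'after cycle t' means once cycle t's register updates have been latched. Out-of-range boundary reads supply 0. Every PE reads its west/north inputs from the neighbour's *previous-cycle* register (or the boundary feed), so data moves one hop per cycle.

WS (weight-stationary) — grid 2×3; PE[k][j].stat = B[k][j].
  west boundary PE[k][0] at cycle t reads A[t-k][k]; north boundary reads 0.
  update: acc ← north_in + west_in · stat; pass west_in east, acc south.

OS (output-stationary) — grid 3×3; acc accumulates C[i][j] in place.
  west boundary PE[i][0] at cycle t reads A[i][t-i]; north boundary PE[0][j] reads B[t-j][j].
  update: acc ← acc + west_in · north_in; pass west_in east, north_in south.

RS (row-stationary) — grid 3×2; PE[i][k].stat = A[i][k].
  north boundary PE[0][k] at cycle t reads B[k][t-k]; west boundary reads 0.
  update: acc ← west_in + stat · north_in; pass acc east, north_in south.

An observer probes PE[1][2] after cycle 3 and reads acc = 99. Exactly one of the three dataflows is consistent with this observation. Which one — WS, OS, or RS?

dataflow = WS

WS (2×3 grid), PE[1][2]:
  c0 r1c2: 0 / 0 / 0
  c1 r1c2: 0 / 0 / 0
  c2 r1c2: 0 / 0 / 0
  c3 r1c2: 99 / 9 / 99
OS (3×3 grid), PE[1][2]:
  c0 r1c2: 0 / 0 / 0
  c1 r1c2: 0 / 0 / 0
  c2 r1c2: 0 / 0 / 0
  c3 r1c2: 14 / 2 / 7
RS: PE[1][2] is outside its 3×2 grid.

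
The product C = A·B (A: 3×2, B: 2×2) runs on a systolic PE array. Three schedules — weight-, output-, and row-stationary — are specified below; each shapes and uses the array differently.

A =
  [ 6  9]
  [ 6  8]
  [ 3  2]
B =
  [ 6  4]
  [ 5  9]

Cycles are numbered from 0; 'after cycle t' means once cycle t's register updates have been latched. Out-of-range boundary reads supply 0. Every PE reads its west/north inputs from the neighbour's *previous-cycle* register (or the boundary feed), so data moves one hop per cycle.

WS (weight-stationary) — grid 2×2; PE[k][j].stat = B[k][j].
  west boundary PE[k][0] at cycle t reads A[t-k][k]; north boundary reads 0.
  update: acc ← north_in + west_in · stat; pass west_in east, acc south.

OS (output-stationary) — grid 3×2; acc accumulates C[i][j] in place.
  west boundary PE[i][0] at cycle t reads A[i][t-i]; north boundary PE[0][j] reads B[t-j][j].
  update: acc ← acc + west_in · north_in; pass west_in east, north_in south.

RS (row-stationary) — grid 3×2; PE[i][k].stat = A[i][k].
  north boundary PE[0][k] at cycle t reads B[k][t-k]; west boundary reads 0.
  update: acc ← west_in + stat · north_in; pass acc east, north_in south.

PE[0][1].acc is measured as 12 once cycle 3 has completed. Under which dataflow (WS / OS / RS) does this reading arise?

dataflow = WS

WS [2×2] PE[0][1] across cycles:
  0: (0,1).acc=0  regs=<0,0>
  1: (0,1).acc=24  regs=<6,24>
  2: (0,1).acc=24  regs=<6,24>
  3: (0,1).acc=12  regs=<3,12>
OS [3×2] PE[0][1] across cycles:
  0: (0,1).acc=0  regs=<0,0>
  1: (0,1).acc=24  regs=<6,4>
  2: (0,1).acc=105  regs=<9,9>
  3: (0,1).acc=105  regs=<0,0>
RS [3×2] PE[0][1] across cycles:
  0: (0,1).acc=0  regs=<0,0>
  1: (0,1).acc=81  regs=<81,5>
  2: (0,1).acc=105  regs=<105,9>
  3: (0,1).acc=0  regs=<0,0>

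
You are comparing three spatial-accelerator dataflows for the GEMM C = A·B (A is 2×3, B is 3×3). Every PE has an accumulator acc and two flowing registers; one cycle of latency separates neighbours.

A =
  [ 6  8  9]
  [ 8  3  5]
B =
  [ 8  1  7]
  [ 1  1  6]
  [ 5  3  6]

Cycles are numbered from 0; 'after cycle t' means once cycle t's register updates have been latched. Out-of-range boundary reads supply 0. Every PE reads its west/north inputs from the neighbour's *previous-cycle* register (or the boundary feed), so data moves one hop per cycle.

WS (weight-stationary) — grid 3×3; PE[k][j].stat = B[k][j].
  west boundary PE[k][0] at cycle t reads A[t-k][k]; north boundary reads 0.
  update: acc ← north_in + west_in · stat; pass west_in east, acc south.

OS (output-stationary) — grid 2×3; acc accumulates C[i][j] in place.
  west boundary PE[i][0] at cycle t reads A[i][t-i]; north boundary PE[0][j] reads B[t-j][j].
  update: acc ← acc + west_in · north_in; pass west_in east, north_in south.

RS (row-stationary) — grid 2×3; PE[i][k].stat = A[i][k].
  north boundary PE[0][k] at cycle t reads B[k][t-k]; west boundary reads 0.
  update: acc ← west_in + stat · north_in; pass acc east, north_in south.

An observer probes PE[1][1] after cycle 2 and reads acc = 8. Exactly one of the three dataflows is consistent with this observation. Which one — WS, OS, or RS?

WS (3×3 grid), PE[1][1]:
  @0  [1,1]  acc 0  |  →0  ↓0
  @1  [1,1]  acc 0  |  →0  ↓0
  @2  [1,1]  acc 14  |  →8  ↓14
OS (2×3 grid), PE[1][1]:
  @0  [1,1]  acc 0  |  →0  ↓0
  @1  [1,1]  acc 0  |  →0  ↓0
  @2  [1,1]  acc 8  |  →8  ↓1
RS (2×3 grid), PE[1][1]:
  @0  [1,1]  acc 0  |  →0  ↓0
  @1  [1,1]  acc 0  |  →0  ↓0
  @2  [1,1]  acc 67  |  →67  ↓1

dataflow = OS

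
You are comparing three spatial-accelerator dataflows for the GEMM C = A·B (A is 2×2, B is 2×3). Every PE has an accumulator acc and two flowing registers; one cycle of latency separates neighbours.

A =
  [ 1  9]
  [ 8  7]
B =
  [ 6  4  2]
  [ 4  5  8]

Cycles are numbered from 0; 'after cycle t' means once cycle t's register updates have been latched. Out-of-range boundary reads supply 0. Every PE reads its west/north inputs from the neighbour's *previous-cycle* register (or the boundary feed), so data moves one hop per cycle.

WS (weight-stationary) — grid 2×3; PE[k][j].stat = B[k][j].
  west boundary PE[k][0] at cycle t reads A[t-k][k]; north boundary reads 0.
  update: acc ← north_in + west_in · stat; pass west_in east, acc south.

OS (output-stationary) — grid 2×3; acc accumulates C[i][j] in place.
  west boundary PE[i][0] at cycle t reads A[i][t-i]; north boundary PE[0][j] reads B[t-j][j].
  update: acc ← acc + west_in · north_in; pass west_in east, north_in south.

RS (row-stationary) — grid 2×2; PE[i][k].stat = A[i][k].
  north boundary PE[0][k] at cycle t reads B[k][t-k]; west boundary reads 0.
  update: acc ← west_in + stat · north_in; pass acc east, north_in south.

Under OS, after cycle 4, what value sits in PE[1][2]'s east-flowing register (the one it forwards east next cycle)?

register = 7

Tracing OS — 2×3 array, target PE[1][2]:
  after 0 — PE[0][2] acc=0, pass-E 0, pass-S 0
  after 0 — PE[1][1] acc=0, pass-E 0, pass-S 0
  after 0 — PE[1][2] acc=0, pass-E 0, pass-S 0
  after 1 — PE[0][2] acc=0, pass-E 0, pass-S 0
  after 1 — PE[1][1] acc=0, pass-E 0, pass-S 0
  after 1 — PE[1][2] acc=0, pass-E 0, pass-S 0
  after 2 — PE[0][2] acc=2, pass-E 1, pass-S 2
  after 2 — PE[1][1] acc=32, pass-E 8, pass-S 4
  after 2 — PE[1][2] acc=0, pass-E 0, pass-S 0
  after 3 — PE[0][2] acc=74, pass-E 9, pass-S 8
  after 3 — PE[1][1] acc=67, pass-E 7, pass-S 5
  after 3 — PE[1][2] acc=16, pass-E 8, pass-S 2
  after 4 — PE[0][2] acc=74, pass-E 0, pass-S 0
  after 4 — PE[1][1] acc=67, pass-E 0, pass-S 0
  after 4 — PE[1][2] acc=72, pass-E 7, pass-S 8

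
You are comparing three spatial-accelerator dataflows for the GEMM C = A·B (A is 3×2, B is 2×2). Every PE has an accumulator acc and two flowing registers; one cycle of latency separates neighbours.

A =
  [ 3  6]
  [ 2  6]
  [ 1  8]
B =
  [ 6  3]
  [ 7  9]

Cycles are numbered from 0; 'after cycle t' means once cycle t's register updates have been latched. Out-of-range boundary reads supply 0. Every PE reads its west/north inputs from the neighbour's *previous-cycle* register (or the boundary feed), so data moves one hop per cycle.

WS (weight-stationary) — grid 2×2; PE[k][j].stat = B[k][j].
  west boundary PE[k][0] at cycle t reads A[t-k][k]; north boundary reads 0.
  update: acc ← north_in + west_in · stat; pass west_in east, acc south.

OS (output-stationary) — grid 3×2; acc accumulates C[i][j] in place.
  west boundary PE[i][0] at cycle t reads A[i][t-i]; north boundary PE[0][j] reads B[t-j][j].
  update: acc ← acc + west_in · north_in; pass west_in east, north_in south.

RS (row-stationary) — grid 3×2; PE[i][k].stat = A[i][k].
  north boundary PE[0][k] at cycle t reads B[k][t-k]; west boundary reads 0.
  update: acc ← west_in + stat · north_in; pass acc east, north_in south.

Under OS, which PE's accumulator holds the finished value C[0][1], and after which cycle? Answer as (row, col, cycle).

Under OS, C[0][1] lands at PE[0][1]:
  after 0 — PE[0][1] acc=0, pass-E 0, pass-S 0
  after 1 — PE[0][1] acc=9, pass-E 3, pass-S 3
  after 2 — PE[0][1] acc=63, pass-E 6, pass-S 9

(row, col, cycle) = (0, 1, 2)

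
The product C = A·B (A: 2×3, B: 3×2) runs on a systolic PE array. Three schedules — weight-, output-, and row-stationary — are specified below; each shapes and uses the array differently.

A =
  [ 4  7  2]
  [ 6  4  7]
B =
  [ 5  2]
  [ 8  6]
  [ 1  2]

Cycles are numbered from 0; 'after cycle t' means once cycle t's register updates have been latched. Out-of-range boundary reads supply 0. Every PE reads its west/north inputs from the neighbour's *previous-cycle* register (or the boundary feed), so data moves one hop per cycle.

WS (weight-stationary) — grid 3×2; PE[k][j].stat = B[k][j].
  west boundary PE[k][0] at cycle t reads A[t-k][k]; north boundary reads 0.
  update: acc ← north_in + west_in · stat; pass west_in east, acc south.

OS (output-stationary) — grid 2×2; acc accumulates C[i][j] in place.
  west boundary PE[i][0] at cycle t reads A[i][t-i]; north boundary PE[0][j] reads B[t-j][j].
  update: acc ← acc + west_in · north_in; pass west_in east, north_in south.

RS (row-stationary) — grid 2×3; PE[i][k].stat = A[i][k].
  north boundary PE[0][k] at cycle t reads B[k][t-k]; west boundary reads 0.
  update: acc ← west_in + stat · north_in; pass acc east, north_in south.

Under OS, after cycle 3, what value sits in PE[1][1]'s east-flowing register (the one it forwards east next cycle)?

register = 4

OS (2×2). Following PE[1][1] plus its west/north inputs:
  after 0 — PE[0][1] acc=0, pass-E 0, pass-S 0
  after 0 — PE[1][0] acc=0, pass-E 0, pass-S 0
  after 0 — PE[1][1] acc=0, pass-E 0, pass-S 0
  after 1 — PE[0][1] acc=8, pass-E 4, pass-S 2
  after 1 — PE[1][0] acc=30, pass-E 6, pass-S 5
  after 1 — PE[1][1] acc=0, pass-E 0, pass-S 0
  after 2 — PE[0][1] acc=50, pass-E 7, pass-S 6
  after 2 — PE[1][0] acc=62, pass-E 4, pass-S 8
  after 2 — PE[1][1] acc=12, pass-E 6, pass-S 2
  after 3 — PE[0][1] acc=54, pass-E 2, pass-S 2
  after 3 — PE[1][0] acc=69, pass-E 7, pass-S 1
  after 3 — PE[1][1] acc=36, pass-E 4, pass-S 6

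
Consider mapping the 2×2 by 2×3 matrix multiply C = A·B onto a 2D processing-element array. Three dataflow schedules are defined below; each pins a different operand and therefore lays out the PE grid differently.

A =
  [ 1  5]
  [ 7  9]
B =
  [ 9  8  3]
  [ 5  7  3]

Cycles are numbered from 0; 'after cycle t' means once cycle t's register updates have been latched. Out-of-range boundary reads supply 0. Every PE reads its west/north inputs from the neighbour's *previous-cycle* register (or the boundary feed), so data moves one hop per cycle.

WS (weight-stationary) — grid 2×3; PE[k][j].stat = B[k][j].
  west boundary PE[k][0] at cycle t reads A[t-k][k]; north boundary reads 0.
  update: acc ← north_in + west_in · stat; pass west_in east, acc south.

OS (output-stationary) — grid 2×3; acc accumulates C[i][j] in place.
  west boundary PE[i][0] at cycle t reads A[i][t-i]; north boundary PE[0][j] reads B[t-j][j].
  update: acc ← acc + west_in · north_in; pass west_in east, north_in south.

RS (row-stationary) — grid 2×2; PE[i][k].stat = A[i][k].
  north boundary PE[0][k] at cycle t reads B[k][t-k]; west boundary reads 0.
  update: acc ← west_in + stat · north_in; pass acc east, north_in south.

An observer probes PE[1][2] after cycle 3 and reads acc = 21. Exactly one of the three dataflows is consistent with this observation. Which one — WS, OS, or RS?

dataflow = OS

Under WS (2×3), PE[1][2]:
  @0  [1,2]  acc 0  |  →0  ↓0
  @1  [1,2]  acc 0  |  →0  ↓0
  @2  [1,2]  acc 0  |  →0  ↓0
  @3  [1,2]  acc 18  |  →5  ↓18
Under OS (2×3), PE[1][2]:
  @0  [1,2]  acc 0  |  →0  ↓0
  @1  [1,2]  acc 0  |  →0  ↓0
  @2  [1,2]  acc 0  |  →0  ↓0
  @3  [1,2]  acc 21  |  →7  ↓3
RS (2×2): PE[1][2] does not exist.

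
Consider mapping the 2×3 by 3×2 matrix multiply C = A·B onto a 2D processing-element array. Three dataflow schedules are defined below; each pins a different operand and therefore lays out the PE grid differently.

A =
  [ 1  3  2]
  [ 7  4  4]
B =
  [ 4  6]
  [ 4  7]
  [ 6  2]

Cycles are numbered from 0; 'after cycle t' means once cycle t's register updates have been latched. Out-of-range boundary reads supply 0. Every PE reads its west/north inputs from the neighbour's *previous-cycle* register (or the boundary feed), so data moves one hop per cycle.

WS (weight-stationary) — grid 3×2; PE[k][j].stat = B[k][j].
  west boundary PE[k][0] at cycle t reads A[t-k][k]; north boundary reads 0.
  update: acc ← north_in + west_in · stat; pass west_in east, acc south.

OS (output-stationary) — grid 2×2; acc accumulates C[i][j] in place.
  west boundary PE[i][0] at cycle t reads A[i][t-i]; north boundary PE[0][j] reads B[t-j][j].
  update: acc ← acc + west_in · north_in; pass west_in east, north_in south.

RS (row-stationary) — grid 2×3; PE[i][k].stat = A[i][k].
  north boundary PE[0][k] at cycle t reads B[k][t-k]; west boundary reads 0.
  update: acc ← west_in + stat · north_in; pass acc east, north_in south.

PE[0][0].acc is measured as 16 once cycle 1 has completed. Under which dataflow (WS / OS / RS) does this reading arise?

dataflow = OS

— WS: 3×2; PE[0][0] trace:
  after 0 — PE[0][0] acc=4, pass-E 1, pass-S 4
  after 1 — PE[0][0] acc=28, pass-E 7, pass-S 28
— OS: 2×2; PE[0][0] trace:
  after 0 — PE[0][0] acc=4, pass-E 1, pass-S 4
  after 1 — PE[0][0] acc=16, pass-E 3, pass-S 4
— RS: 2×3; PE[0][0] trace:
  after 0 — PE[0][0] acc=4, pass-E 4, pass-S 4
  after 1 — PE[0][0] acc=6, pass-E 6, pass-S 6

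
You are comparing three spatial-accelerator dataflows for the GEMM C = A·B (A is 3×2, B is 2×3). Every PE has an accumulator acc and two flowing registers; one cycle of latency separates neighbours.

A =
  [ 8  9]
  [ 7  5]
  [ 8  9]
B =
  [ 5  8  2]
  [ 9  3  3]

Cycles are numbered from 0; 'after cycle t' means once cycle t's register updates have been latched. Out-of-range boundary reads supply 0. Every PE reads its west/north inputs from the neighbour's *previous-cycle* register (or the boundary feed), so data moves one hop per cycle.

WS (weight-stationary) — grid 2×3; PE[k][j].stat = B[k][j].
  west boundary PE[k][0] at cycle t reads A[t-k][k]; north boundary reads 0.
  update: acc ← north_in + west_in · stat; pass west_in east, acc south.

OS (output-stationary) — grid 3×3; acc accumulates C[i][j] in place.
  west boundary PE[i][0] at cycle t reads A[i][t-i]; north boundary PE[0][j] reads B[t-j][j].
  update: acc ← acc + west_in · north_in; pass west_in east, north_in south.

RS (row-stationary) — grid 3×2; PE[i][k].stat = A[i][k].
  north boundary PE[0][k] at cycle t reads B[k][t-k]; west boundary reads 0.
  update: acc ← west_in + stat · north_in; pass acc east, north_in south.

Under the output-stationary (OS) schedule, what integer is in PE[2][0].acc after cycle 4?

PE[2][0].acc = 121

OS on a 3×3 grid — tracing PE[2][0] and its feeders:
  after 0 — PE[1][0] acc=0, pass-E 0, pass-S 0
  after 0 — PE[2][0] acc=0, pass-E 0, pass-S 0
  after 1 — PE[1][0] acc=35, pass-E 7, pass-S 5
  after 1 — PE[2][0] acc=0, pass-E 0, pass-S 0
  after 2 — PE[1][0] acc=80, pass-E 5, pass-S 9
  after 2 — PE[2][0] acc=40, pass-E 8, pass-S 5
  after 3 — PE[1][0] acc=80, pass-E 0, pass-S 0
  after 3 — PE[2][0] acc=121, pass-E 9, pass-S 9
  after 4 — PE[1][0] acc=80, pass-E 0, pass-S 0
  after 4 — PE[2][0] acc=121, pass-E 0, pass-S 0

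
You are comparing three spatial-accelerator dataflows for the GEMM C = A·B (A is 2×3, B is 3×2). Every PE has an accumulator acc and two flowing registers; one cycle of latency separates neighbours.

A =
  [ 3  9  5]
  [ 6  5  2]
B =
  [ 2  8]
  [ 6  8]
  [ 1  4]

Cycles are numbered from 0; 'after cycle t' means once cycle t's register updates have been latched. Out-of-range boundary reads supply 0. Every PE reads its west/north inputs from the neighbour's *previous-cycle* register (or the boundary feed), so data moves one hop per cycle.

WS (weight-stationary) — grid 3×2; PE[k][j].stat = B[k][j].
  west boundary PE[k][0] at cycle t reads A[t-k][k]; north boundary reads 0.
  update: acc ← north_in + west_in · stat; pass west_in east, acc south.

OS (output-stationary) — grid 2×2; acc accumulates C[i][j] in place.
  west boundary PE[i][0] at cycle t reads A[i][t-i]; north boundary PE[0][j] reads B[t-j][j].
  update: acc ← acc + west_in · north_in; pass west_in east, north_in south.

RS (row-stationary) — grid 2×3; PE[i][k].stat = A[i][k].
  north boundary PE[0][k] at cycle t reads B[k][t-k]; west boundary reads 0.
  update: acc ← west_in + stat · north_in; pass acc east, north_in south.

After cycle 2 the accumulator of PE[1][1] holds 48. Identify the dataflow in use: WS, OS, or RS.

dataflow = OS

— WS: 3×2; PE[1][1] trace:
  @0  [1,1]  acc 0  |  →0  ↓0
  @1  [1,1]  acc 0  |  →0  ↓0
  @2  [1,1]  acc 96  |  →9  ↓96
— OS: 2×2; PE[1][1] trace:
  @0  [1,1]  acc 0  |  →0  ↓0
  @1  [1,1]  acc 0  |  →0  ↓0
  @2  [1,1]  acc 48  |  →6  ↓8
— RS: 2×3; PE[1][1] trace:
  @0  [1,1]  acc 0  |  →0  ↓0
  @1  [1,1]  acc 0  |  →0  ↓0
  @2  [1,1]  acc 42  |  →42  ↓6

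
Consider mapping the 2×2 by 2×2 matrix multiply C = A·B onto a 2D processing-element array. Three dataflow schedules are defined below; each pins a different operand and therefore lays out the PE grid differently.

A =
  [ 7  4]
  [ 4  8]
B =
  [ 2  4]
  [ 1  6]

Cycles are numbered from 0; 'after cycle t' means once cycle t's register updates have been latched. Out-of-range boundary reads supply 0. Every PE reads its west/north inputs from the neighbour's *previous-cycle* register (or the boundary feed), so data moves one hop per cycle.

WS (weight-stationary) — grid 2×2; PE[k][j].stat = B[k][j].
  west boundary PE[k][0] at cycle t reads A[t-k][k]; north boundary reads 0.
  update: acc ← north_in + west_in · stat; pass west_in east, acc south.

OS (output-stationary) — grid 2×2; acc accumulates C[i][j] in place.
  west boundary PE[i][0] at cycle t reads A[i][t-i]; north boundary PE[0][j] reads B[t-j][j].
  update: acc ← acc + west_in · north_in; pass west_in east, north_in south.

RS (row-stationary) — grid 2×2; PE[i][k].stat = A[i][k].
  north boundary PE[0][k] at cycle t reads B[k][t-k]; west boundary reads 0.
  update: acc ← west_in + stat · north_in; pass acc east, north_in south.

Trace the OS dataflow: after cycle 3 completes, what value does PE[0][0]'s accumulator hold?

OS 2×2: PE[0][0] cycle-by-cycle (with neighbour feeds):
  @0  [0,0]  acc 14  |  →7  ↓2
  @1  [0,0]  acc 18  |  →4  ↓1
  @2  [0,0]  acc 18  |  →0  ↓0
  @3  [0,0]  acc 18  |  →0  ↓0

PE[0][0].acc = 18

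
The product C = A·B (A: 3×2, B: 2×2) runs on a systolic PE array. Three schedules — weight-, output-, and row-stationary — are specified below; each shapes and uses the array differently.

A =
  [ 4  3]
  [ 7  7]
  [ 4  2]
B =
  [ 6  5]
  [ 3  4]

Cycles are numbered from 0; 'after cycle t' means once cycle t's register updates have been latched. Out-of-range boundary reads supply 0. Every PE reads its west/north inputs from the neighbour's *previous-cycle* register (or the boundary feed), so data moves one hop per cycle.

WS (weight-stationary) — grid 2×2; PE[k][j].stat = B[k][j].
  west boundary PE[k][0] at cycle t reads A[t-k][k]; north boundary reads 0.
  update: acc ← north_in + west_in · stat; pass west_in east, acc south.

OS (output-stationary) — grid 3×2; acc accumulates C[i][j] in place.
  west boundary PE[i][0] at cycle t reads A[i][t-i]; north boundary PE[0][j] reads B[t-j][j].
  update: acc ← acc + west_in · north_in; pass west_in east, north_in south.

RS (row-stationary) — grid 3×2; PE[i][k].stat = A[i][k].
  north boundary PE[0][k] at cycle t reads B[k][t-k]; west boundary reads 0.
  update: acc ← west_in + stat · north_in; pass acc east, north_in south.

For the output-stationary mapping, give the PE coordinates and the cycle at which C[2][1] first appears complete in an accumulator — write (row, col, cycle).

OS: C[2][1] accumulates in PE[2][1]:
  @0  [2,1]  acc 0  |  →0  ↓0
  @1  [2,1]  acc 0  |  →0  ↓0
  @2  [2,1]  acc 0  |  →0  ↓0
  @3  [2,1]  acc 20  |  →4  ↓5
  @4  [2,1]  acc 28  |  →2  ↓4

(row, col, cycle) = (2, 1, 4)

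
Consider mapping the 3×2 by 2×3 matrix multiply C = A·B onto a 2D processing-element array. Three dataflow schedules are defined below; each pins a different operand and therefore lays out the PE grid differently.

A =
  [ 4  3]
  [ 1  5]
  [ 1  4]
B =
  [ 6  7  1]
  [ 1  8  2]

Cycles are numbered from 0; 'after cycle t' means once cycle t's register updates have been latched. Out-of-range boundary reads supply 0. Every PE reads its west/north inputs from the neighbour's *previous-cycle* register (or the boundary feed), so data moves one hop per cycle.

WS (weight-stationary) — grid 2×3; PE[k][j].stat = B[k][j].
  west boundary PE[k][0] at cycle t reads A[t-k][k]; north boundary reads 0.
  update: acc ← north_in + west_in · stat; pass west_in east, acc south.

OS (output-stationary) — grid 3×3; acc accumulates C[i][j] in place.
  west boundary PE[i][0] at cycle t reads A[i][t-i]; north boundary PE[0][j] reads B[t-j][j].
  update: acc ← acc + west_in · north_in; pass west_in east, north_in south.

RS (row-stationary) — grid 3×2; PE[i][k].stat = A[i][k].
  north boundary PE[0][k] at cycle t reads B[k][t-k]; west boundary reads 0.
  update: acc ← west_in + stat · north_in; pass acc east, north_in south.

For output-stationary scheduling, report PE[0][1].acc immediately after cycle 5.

OS (3×3). Following PE[0][1] plus its west/north inputs:
  c0 r0c0: 24 / 4 / 6
  c0 r0c1: 0 / 0 / 0
  c1 r0c0: 27 / 3 / 1
  c1 r0c1: 28 / 4 / 7
  c2 r0c0: 27 / 0 / 0
  c2 r0c1: 52 / 3 / 8
  c3 r0c0: 27 / 0 / 0
  c3 r0c1: 52 / 0 / 0
  c4 r0c0: 27 / 0 / 0
  c4 r0c1: 52 / 0 / 0
  c5 r0c0: 27 / 0 / 0
  c5 r0c1: 52 / 0 / 0

PE[0][1].acc = 52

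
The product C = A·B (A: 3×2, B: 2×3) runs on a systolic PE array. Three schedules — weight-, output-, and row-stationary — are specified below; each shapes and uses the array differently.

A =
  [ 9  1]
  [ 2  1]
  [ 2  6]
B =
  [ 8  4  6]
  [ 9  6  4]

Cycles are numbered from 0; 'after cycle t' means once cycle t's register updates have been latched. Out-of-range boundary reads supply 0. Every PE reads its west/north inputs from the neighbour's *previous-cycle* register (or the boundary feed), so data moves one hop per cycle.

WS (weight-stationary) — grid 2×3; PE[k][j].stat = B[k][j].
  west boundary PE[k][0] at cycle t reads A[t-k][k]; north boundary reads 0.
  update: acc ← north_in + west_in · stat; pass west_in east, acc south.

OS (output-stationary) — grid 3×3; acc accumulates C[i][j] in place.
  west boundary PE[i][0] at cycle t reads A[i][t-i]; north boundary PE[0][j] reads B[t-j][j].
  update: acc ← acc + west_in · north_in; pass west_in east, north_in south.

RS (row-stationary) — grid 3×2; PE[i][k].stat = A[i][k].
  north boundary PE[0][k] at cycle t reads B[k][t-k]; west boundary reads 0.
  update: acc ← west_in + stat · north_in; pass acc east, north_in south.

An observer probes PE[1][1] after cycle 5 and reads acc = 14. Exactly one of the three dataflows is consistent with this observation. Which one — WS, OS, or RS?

WS (2×3 grid), PE[1][1]:
  after 0 — PE[1][1] acc=0, pass-E 0, pass-S 0
  after 1 — PE[1][1] acc=0, pass-E 0, pass-S 0
  after 2 — PE[1][1] acc=42, pass-E 1, pass-S 42
  after 3 — PE[1][1] acc=14, pass-E 1, pass-S 14
  after 4 — PE[1][1] acc=44, pass-E 6, pass-S 44
  after 5 — PE[1][1] acc=0, pass-E 0, pass-S 0
OS (3×3 grid), PE[1][1]:
  after 0 — PE[1][1] acc=0, pass-E 0, pass-S 0
  after 1 — PE[1][1] acc=0, pass-E 0, pass-S 0
  after 2 — PE[1][1] acc=8, pass-E 2, pass-S 4
  after 3 — PE[1][1] acc=14, pass-E 1, pass-S 6
  after 4 — PE[1][1] acc=14, pass-E 0, pass-S 0
  after 5 — PE[1][1] acc=14, pass-E 0, pass-S 0
RS (3×2 grid), PE[1][1]:
  after 0 — PE[1][1] acc=0, pass-E 0, pass-S 0
  after 1 — PE[1][1] acc=0, pass-E 0, pass-S 0
  after 2 — PE[1][1] acc=25, pass-E 25, pass-S 9
  after 3 — PE[1][1] acc=14, pass-E 14, pass-S 6
  after 4 — PE[1][1] acc=16, pass-E 16, pass-S 4
  after 5 — PE[1][1] acc=0, pass-E 0, pass-S 0

dataflow = OS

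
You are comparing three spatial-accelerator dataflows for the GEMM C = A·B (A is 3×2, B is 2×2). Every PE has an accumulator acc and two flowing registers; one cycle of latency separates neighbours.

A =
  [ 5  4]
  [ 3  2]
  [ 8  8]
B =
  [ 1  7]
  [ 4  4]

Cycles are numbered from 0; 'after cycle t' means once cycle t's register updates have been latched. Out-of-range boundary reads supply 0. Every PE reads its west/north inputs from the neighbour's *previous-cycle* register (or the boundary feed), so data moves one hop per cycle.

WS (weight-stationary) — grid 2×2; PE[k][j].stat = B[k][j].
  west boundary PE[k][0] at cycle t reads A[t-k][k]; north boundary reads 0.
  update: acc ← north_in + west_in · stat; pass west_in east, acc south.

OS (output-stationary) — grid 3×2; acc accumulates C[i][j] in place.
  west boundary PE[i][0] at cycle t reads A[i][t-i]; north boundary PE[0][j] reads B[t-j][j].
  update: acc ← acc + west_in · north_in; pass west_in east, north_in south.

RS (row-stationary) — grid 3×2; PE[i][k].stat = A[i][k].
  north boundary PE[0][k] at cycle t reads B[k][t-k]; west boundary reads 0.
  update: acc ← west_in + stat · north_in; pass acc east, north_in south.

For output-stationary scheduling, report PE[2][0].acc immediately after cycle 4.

Tracing OS — 3×2 array, target PE[2][0]:
  [0] (1,0) acc=0 (h:0 v:0)
  [0] (2,0) acc=0 (h:0 v:0)
  [1] (1,0) acc=3 (h:3 v:1)
  [1] (2,0) acc=0 (h:0 v:0)
  [2] (1,0) acc=11 (h:2 v:4)
  [2] (2,0) acc=8 (h:8 v:1)
  [3] (1,0) acc=11 (h:0 v:0)
  [3] (2,0) acc=40 (h:8 v:4)
  [4] (1,0) acc=11 (h:0 v:0)
  [4] (2,0) acc=40 (h:0 v:0)

PE[2][0].acc = 40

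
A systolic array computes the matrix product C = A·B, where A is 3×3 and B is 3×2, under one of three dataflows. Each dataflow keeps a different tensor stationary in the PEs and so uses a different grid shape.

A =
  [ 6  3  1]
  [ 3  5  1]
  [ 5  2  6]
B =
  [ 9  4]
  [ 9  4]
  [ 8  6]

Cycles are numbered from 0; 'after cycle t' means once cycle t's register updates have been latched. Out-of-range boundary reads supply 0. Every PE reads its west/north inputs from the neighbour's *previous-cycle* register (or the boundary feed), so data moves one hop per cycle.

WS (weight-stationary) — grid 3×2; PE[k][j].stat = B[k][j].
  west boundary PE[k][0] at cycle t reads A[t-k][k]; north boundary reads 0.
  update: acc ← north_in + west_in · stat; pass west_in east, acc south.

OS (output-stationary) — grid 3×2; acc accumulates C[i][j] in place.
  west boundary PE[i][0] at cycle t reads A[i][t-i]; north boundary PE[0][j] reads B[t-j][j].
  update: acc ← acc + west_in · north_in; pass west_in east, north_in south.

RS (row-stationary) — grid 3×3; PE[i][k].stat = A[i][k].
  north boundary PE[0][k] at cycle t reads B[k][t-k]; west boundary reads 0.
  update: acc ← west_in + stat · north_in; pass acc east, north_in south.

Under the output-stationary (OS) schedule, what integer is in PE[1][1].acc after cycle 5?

PE[1][1].acc = 38

OS 3×2: PE[1][1] cycle-by-cycle (with neighbour feeds):
  [0] (0,1) acc=0 (h:0 v:0)
  [0] (1,0) acc=0 (h:0 v:0)
  [0] (1,1) acc=0 (h:0 v:0)
  [1] (0,1) acc=24 (h:6 v:4)
  [1] (1,0) acc=27 (h:3 v:9)
  [1] (1,1) acc=0 (h:0 v:0)
  [2] (0,1) acc=36 (h:3 v:4)
  [2] (1,0) acc=72 (h:5 v:9)
  [2] (1,1) acc=12 (h:3 v:4)
  [3] (0,1) acc=42 (h:1 v:6)
  [3] (1,0) acc=80 (h:1 v:8)
  [3] (1,1) acc=32 (h:5 v:4)
  [4] (0,1) acc=42 (h:0 v:0)
  [4] (1,0) acc=80 (h:0 v:0)
  [4] (1,1) acc=38 (h:1 v:6)
  [5] (0,1) acc=42 (h:0 v:0)
  [5] (1,0) acc=80 (h:0 v:0)
  [5] (1,1) acc=38 (h:0 v:0)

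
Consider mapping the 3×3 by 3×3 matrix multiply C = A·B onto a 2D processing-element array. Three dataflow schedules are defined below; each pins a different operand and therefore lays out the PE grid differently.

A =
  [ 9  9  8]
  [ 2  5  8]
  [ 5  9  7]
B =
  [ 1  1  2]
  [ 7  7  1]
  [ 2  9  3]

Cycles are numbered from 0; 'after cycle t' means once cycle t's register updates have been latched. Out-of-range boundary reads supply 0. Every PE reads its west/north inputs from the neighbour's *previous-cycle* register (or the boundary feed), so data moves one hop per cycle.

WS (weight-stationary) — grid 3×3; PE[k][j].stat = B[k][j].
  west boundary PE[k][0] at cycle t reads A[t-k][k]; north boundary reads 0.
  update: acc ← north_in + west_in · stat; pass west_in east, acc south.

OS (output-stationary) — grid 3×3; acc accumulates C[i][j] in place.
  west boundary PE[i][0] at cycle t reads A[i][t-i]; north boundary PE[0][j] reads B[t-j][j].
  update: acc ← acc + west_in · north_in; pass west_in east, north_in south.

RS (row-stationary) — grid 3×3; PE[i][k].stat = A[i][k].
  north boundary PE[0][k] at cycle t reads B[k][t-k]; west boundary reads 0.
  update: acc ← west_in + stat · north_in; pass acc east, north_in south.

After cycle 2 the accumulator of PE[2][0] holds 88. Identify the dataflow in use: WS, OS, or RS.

dataflow = WS

WS (3×3 grid), PE[2][0]:
  [0] (2,0) acc=0 (h:0 v:0)
  [1] (2,0) acc=0 (h:0 v:0)
  [2] (2,0) acc=88 (h:8 v:88)
OS (3×3 grid), PE[2][0]:
  [0] (2,0) acc=0 (h:0 v:0)
  [1] (2,0) acc=0 (h:0 v:0)
  [2] (2,0) acc=5 (h:5 v:1)
RS (3×3 grid), PE[2][0]:
  [0] (2,0) acc=0 (h:0 v:0)
  [1] (2,0) acc=0 (h:0 v:0)
  [2] (2,0) acc=5 (h:5 v:1)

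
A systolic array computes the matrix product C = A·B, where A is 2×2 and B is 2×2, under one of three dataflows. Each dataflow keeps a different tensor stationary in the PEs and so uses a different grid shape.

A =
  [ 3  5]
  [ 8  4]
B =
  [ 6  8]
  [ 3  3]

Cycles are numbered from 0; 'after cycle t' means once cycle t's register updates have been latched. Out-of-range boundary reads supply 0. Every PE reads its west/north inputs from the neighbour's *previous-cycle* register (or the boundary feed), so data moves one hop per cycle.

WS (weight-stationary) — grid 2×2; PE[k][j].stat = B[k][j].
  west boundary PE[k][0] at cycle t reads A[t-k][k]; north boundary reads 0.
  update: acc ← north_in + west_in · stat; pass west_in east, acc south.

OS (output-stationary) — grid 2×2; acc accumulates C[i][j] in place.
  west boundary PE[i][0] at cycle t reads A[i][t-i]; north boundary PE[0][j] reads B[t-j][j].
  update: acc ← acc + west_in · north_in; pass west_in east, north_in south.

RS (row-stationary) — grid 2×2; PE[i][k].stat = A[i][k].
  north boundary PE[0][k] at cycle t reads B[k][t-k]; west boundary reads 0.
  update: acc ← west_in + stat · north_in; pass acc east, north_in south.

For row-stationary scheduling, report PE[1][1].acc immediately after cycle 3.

RS 2×2: PE[1][1] cycle-by-cycle (with neighbour feeds):
  c0 r0c1: 0 / 0 / 0
  c0 r1c0: 0 / 0 / 0
  c0 r1c1: 0 / 0 / 0
  c1 r0c1: 33 / 33 / 3
  c1 r1c0: 48 / 48 / 6
  c1 r1c1: 0 / 0 / 0
  c2 r0c1: 39 / 39 / 3
  c2 r1c0: 64 / 64 / 8
  c2 r1c1: 60 / 60 / 3
  c3 r0c1: 0 / 0 / 0
  c3 r1c0: 0 / 0 / 0
  c3 r1c1: 76 / 76 / 3

PE[1][1].acc = 76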